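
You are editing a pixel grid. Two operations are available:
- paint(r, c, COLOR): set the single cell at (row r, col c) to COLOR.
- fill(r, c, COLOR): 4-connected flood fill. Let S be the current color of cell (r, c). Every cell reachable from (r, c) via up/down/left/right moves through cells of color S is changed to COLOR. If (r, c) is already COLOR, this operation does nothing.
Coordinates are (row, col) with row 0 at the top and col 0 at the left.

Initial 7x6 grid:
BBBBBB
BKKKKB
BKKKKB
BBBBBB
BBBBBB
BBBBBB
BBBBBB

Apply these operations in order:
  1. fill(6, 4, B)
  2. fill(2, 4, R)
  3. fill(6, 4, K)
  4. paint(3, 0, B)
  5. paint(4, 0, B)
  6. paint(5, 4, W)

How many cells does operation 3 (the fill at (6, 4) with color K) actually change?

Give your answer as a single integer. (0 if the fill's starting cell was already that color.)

Answer: 34

Derivation:
After op 1 fill(6,4,B) [0 cells changed]:
BBBBBB
BKKKKB
BKKKKB
BBBBBB
BBBBBB
BBBBBB
BBBBBB
After op 2 fill(2,4,R) [8 cells changed]:
BBBBBB
BRRRRB
BRRRRB
BBBBBB
BBBBBB
BBBBBB
BBBBBB
After op 3 fill(6,4,K) [34 cells changed]:
KKKKKK
KRRRRK
KRRRRK
KKKKKK
KKKKKK
KKKKKK
KKKKKK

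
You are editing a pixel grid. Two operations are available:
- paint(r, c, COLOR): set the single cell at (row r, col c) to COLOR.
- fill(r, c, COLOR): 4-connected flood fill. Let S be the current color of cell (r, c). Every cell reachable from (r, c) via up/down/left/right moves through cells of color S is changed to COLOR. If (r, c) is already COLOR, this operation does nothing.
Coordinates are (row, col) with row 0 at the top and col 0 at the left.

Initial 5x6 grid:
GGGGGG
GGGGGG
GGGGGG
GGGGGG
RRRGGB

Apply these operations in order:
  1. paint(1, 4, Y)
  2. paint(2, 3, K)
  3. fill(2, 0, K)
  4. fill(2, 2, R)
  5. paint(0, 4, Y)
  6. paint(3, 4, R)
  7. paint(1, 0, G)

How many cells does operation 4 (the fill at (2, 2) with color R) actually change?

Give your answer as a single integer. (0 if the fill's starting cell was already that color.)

After op 1 paint(1,4,Y):
GGGGGG
GGGGYG
GGGGGG
GGGGGG
RRRGGB
After op 2 paint(2,3,K):
GGGGGG
GGGGYG
GGGKGG
GGGGGG
RRRGGB
After op 3 fill(2,0,K) [24 cells changed]:
KKKKKK
KKKKYK
KKKKKK
KKKKKK
RRRKKB
After op 4 fill(2,2,R) [25 cells changed]:
RRRRRR
RRRRYR
RRRRRR
RRRRRR
RRRRRB

Answer: 25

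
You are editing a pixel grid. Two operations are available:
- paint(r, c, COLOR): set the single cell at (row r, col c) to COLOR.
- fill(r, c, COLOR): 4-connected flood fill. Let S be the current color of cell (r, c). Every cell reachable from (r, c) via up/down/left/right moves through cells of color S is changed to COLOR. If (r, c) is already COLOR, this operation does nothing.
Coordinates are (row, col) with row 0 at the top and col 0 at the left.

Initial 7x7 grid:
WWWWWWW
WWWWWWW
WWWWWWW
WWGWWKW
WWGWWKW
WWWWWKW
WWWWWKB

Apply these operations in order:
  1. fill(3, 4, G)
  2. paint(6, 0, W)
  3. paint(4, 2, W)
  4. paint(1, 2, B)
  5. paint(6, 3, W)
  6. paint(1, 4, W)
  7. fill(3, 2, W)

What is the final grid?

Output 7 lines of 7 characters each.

After op 1 fill(3,4,G) [42 cells changed]:
GGGGGGG
GGGGGGG
GGGGGGG
GGGGGKG
GGGGGKG
GGGGGKG
GGGGGKB
After op 2 paint(6,0,W):
GGGGGGG
GGGGGGG
GGGGGGG
GGGGGKG
GGGGGKG
GGGGGKG
WGGGGKB
After op 3 paint(4,2,W):
GGGGGGG
GGGGGGG
GGGGGGG
GGGGGKG
GGWGGKG
GGGGGKG
WGGGGKB
After op 4 paint(1,2,B):
GGGGGGG
GGBGGGG
GGGGGGG
GGGGGKG
GGWGGKG
GGGGGKG
WGGGGKB
After op 5 paint(6,3,W):
GGGGGGG
GGBGGGG
GGGGGGG
GGGGGKG
GGWGGKG
GGGGGKG
WGGWGKB
After op 6 paint(1,4,W):
GGGGGGG
GGBGWGG
GGGGGGG
GGGGGKG
GGWGGKG
GGGGGKG
WGGWGKB
After op 7 fill(3,2,W) [39 cells changed]:
WWWWWWW
WWBWWWW
WWWWWWW
WWWWWKW
WWWWWKW
WWWWWKW
WWWWWKB

Answer: WWWWWWW
WWBWWWW
WWWWWWW
WWWWWKW
WWWWWKW
WWWWWKW
WWWWWKB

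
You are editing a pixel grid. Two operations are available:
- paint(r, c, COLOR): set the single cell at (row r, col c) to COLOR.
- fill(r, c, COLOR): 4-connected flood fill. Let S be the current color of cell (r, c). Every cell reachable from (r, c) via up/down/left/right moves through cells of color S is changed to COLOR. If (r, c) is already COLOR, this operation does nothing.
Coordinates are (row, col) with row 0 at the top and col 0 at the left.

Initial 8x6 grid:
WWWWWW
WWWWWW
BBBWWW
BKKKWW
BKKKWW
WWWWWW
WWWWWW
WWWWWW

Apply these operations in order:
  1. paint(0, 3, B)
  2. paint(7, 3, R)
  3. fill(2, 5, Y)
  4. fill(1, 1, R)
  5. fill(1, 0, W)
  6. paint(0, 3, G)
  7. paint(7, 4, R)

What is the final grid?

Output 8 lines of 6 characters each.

After op 1 paint(0,3,B):
WWWBWW
WWWWWW
BBBWWW
BKKKWW
BKKKWW
WWWWWW
WWWWWW
WWWWWW
After op 2 paint(7,3,R):
WWWBWW
WWWWWW
BBBWWW
BKKKWW
BKKKWW
WWWWWW
WWWWWW
WWWRWW
After op 3 fill(2,5,Y) [35 cells changed]:
YYYBYY
YYYYYY
BBBYYY
BKKKYY
BKKKYY
YYYYYY
YYYYYY
YYYRYY
After op 4 fill(1,1,R) [35 cells changed]:
RRRBRR
RRRRRR
BBBRRR
BKKKRR
BKKKRR
RRRRRR
RRRRRR
RRRRRR
After op 5 fill(1,0,W) [36 cells changed]:
WWWBWW
WWWWWW
BBBWWW
BKKKWW
BKKKWW
WWWWWW
WWWWWW
WWWWWW
After op 6 paint(0,3,G):
WWWGWW
WWWWWW
BBBWWW
BKKKWW
BKKKWW
WWWWWW
WWWWWW
WWWWWW
After op 7 paint(7,4,R):
WWWGWW
WWWWWW
BBBWWW
BKKKWW
BKKKWW
WWWWWW
WWWWWW
WWWWRW

Answer: WWWGWW
WWWWWW
BBBWWW
BKKKWW
BKKKWW
WWWWWW
WWWWWW
WWWWRW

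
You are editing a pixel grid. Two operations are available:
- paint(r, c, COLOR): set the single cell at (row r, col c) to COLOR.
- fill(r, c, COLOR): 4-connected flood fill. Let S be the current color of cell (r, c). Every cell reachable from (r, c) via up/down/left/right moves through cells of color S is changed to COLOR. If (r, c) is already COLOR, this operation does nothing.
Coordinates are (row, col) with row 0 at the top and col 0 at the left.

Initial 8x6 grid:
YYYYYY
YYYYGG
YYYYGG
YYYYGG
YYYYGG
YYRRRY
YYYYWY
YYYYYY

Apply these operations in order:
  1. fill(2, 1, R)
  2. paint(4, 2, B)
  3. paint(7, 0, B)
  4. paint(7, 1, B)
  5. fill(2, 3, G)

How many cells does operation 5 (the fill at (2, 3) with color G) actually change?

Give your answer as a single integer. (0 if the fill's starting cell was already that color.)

After op 1 fill(2,1,R) [36 cells changed]:
RRRRRR
RRRRGG
RRRRGG
RRRRGG
RRRRGG
RRRRRR
RRRRWR
RRRRRR
After op 2 paint(4,2,B):
RRRRRR
RRRRGG
RRRRGG
RRRRGG
RRBRGG
RRRRRR
RRRRWR
RRRRRR
After op 3 paint(7,0,B):
RRRRRR
RRRRGG
RRRRGG
RRRRGG
RRBRGG
RRRRRR
RRRRWR
BRRRRR
After op 4 paint(7,1,B):
RRRRRR
RRRRGG
RRRRGG
RRRRGG
RRBRGG
RRRRRR
RRRRWR
BBRRRR
After op 5 fill(2,3,G) [36 cells changed]:
GGGGGG
GGGGGG
GGGGGG
GGGGGG
GGBGGG
GGGGGG
GGGGWG
BBGGGG

Answer: 36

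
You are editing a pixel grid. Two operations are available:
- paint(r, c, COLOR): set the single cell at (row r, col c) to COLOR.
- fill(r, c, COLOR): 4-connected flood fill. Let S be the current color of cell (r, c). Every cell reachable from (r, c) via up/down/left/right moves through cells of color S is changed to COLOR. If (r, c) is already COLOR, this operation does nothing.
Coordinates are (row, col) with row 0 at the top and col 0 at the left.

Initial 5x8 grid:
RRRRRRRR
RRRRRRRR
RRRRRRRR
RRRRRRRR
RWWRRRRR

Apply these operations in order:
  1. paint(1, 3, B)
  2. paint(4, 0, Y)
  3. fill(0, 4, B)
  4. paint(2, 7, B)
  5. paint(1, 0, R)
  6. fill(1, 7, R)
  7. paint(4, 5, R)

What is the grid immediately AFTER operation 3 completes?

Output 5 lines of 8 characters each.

After op 1 paint(1,3,B):
RRRRRRRR
RRRBRRRR
RRRRRRRR
RRRRRRRR
RWWRRRRR
After op 2 paint(4,0,Y):
RRRRRRRR
RRRBRRRR
RRRRRRRR
RRRRRRRR
YWWRRRRR
After op 3 fill(0,4,B) [36 cells changed]:
BBBBBBBB
BBBBBBBB
BBBBBBBB
BBBBBBBB
YWWBBBBB

Answer: BBBBBBBB
BBBBBBBB
BBBBBBBB
BBBBBBBB
YWWBBBBB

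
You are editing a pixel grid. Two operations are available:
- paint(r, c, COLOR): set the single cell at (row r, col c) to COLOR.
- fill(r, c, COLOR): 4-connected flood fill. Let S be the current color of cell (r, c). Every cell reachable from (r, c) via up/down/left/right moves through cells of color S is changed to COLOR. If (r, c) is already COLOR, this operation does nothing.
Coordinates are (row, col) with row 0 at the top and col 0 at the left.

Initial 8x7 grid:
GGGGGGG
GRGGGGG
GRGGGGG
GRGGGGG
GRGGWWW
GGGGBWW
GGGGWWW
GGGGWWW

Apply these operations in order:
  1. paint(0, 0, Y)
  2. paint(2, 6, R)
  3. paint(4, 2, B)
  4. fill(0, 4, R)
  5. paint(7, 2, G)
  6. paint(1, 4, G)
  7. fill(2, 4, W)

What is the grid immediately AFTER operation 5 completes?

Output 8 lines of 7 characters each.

Answer: YRRRRRR
RRRRRRR
RRRRRRR
RRRRRRR
RRBRWWW
RRRRBWW
RRRRWWW
RRGRWWW

Derivation:
After op 1 paint(0,0,Y):
YGGGGGG
GRGGGGG
GRGGGGG
GRGGGGG
GRGGWWW
GGGGBWW
GGGGWWW
GGGGWWW
After op 2 paint(2,6,R):
YGGGGGG
GRGGGGG
GRGGGGR
GRGGGGG
GRGGWWW
GGGGBWW
GGGGWWW
GGGGWWW
After op 3 paint(4,2,B):
YGGGGGG
GRGGGGG
GRGGGGR
GRGGGGG
GRBGWWW
GGGGBWW
GGGGWWW
GGGGWWW
After op 4 fill(0,4,R) [37 cells changed]:
YRRRRRR
RRRRRRR
RRRRRRR
RRRRRRR
RRBRWWW
RRRRBWW
RRRRWWW
RRRRWWW
After op 5 paint(7,2,G):
YRRRRRR
RRRRRRR
RRRRRRR
RRRRRRR
RRBRWWW
RRRRBWW
RRRRWWW
RRGRWWW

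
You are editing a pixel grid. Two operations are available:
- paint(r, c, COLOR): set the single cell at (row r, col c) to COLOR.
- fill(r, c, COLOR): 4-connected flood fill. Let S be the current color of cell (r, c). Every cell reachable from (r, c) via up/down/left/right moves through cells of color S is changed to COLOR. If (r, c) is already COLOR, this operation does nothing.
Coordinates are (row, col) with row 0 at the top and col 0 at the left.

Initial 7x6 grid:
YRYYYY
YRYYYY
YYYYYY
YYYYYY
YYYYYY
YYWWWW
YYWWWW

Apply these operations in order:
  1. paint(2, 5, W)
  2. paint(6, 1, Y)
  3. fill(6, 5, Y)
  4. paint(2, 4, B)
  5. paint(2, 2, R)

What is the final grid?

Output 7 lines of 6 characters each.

After op 1 paint(2,5,W):
YRYYYY
YRYYYY
YYYYYW
YYYYYY
YYYYYY
YYWWWW
YYWWWW
After op 2 paint(6,1,Y):
YRYYYY
YRYYYY
YYYYYW
YYYYYY
YYYYYY
YYWWWW
YYWWWW
After op 3 fill(6,5,Y) [8 cells changed]:
YRYYYY
YRYYYY
YYYYYW
YYYYYY
YYYYYY
YYYYYY
YYYYYY
After op 4 paint(2,4,B):
YRYYYY
YRYYYY
YYYYBW
YYYYYY
YYYYYY
YYYYYY
YYYYYY
After op 5 paint(2,2,R):
YRYYYY
YRYYYY
YYRYBW
YYYYYY
YYYYYY
YYYYYY
YYYYYY

Answer: YRYYYY
YRYYYY
YYRYBW
YYYYYY
YYYYYY
YYYYYY
YYYYYY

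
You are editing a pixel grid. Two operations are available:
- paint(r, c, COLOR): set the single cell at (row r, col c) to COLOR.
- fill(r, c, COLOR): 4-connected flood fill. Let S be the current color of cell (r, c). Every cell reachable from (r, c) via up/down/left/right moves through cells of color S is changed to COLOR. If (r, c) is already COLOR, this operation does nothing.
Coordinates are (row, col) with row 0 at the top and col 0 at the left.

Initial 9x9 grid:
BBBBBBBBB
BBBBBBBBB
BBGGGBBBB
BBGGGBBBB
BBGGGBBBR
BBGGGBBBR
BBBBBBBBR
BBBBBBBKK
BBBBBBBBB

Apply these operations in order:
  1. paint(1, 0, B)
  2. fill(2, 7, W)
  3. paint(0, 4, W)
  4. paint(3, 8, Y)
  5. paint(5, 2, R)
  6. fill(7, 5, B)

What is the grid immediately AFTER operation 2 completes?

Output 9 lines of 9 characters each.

Answer: WWWWWWWWW
WWWWWWWWW
WWGGGWWWW
WWGGGWWWW
WWGGGWWWR
WWGGGWWWR
WWWWWWWWR
WWWWWWWKK
WWWWWWWWW

Derivation:
After op 1 paint(1,0,B):
BBBBBBBBB
BBBBBBBBB
BBGGGBBBB
BBGGGBBBB
BBGGGBBBR
BBGGGBBBR
BBBBBBBBR
BBBBBBBKK
BBBBBBBBB
After op 2 fill(2,7,W) [64 cells changed]:
WWWWWWWWW
WWWWWWWWW
WWGGGWWWW
WWGGGWWWW
WWGGGWWWR
WWGGGWWWR
WWWWWWWWR
WWWWWWWKK
WWWWWWWWW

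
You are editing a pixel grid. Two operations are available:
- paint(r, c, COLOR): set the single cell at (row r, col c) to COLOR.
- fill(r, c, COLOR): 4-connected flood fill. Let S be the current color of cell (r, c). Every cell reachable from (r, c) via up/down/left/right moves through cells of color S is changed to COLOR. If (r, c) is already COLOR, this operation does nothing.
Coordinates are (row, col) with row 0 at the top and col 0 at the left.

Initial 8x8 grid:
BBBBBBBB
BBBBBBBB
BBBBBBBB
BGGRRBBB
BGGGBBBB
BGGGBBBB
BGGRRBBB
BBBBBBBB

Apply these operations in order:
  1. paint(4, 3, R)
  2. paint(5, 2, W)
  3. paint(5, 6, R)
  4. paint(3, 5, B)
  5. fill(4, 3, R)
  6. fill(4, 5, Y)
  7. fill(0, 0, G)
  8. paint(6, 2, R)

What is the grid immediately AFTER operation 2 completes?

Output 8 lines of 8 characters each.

Answer: BBBBBBBB
BBBBBBBB
BBBBBBBB
BGGRRBBB
BGGRBBBB
BGWGBBBB
BGGRRBBB
BBBBBBBB

Derivation:
After op 1 paint(4,3,R):
BBBBBBBB
BBBBBBBB
BBBBBBBB
BGGRRBBB
BGGRBBBB
BGGGBBBB
BGGRRBBB
BBBBBBBB
After op 2 paint(5,2,W):
BBBBBBBB
BBBBBBBB
BBBBBBBB
BGGRRBBB
BGGRBBBB
BGWGBBBB
BGGRRBBB
BBBBBBBB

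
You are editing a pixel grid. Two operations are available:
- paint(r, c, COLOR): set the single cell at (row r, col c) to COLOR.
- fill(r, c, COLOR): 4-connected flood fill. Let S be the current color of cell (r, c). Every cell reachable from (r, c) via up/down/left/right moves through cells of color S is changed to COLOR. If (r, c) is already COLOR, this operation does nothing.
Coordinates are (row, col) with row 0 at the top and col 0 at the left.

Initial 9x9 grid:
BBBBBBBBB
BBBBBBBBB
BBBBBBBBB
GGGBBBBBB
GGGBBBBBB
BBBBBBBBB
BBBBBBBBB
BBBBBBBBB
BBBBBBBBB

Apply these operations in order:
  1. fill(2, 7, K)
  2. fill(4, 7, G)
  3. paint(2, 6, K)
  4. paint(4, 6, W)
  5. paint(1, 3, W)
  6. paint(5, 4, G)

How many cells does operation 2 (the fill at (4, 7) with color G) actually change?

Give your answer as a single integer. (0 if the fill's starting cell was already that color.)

After op 1 fill(2,7,K) [75 cells changed]:
KKKKKKKKK
KKKKKKKKK
KKKKKKKKK
GGGKKKKKK
GGGKKKKKK
KKKKKKKKK
KKKKKKKKK
KKKKKKKKK
KKKKKKKKK
After op 2 fill(4,7,G) [75 cells changed]:
GGGGGGGGG
GGGGGGGGG
GGGGGGGGG
GGGGGGGGG
GGGGGGGGG
GGGGGGGGG
GGGGGGGGG
GGGGGGGGG
GGGGGGGGG

Answer: 75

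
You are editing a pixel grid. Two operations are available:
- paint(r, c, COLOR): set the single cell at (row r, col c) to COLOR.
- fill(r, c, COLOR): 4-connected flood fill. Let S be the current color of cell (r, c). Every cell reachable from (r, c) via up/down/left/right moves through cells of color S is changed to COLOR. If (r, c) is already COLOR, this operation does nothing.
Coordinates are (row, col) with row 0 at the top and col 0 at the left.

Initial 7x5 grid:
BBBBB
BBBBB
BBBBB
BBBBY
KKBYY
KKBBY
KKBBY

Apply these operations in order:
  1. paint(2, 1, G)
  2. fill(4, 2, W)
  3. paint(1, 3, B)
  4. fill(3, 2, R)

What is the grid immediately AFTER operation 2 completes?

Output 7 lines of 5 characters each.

After op 1 paint(2,1,G):
BBBBB
BBBBB
BGBBB
BBBBY
KKBYY
KKBBY
KKBBY
After op 2 fill(4,2,W) [23 cells changed]:
WWWWW
WWWWW
WGWWW
WWWWY
KKWYY
KKWWY
KKWWY

Answer: WWWWW
WWWWW
WGWWW
WWWWY
KKWYY
KKWWY
KKWWY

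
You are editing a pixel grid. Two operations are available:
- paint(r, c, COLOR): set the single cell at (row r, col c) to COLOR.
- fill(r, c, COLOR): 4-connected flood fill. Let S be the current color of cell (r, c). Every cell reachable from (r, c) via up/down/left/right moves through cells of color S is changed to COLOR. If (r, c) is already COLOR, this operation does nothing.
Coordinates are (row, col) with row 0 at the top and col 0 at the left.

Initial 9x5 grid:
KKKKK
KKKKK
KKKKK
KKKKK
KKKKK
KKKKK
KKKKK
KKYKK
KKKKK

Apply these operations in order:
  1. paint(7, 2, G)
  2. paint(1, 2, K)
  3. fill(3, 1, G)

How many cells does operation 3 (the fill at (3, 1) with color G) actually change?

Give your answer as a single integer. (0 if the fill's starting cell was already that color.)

Answer: 44

Derivation:
After op 1 paint(7,2,G):
KKKKK
KKKKK
KKKKK
KKKKK
KKKKK
KKKKK
KKKKK
KKGKK
KKKKK
After op 2 paint(1,2,K):
KKKKK
KKKKK
KKKKK
KKKKK
KKKKK
KKKKK
KKKKK
KKGKK
KKKKK
After op 3 fill(3,1,G) [44 cells changed]:
GGGGG
GGGGG
GGGGG
GGGGG
GGGGG
GGGGG
GGGGG
GGGGG
GGGGG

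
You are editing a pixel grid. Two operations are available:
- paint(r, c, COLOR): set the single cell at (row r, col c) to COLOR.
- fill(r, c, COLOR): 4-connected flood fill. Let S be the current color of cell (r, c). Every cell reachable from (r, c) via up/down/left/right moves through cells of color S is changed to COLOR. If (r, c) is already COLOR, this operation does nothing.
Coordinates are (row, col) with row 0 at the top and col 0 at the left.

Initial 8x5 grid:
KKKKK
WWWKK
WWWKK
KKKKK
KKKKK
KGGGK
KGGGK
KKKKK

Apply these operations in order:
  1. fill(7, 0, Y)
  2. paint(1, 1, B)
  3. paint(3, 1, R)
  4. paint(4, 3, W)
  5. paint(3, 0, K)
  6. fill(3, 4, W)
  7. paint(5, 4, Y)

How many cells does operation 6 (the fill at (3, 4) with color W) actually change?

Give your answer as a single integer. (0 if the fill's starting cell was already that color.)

After op 1 fill(7,0,Y) [28 cells changed]:
YYYYY
WWWYY
WWWYY
YYYYY
YYYYY
YGGGY
YGGGY
YYYYY
After op 2 paint(1,1,B):
YYYYY
WBWYY
WWWYY
YYYYY
YYYYY
YGGGY
YGGGY
YYYYY
After op 3 paint(3,1,R):
YYYYY
WBWYY
WWWYY
YRYYY
YYYYY
YGGGY
YGGGY
YYYYY
After op 4 paint(4,3,W):
YYYYY
WBWYY
WWWYY
YRYYY
YYYWY
YGGGY
YGGGY
YYYYY
After op 5 paint(3,0,K):
YYYYY
WBWYY
WWWYY
KRYYY
YYYWY
YGGGY
YGGGY
YYYYY
After op 6 fill(3,4,W) [25 cells changed]:
WWWWW
WBWWW
WWWWW
KRWWW
WWWWW
WGGGW
WGGGW
WWWWW

Answer: 25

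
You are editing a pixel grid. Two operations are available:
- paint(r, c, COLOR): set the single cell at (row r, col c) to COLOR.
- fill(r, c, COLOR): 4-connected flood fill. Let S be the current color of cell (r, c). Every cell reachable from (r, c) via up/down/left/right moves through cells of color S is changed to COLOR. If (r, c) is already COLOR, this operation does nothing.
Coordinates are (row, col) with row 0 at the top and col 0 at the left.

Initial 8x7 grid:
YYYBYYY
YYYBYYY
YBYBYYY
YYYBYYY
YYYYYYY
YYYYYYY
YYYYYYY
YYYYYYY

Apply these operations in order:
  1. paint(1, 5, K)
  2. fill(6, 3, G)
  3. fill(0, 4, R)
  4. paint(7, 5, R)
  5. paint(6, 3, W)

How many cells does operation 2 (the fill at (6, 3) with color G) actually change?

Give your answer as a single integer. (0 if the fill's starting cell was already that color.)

Answer: 50

Derivation:
After op 1 paint(1,5,K):
YYYBYYY
YYYBYKY
YBYBYYY
YYYBYYY
YYYYYYY
YYYYYYY
YYYYYYY
YYYYYYY
After op 2 fill(6,3,G) [50 cells changed]:
GGGBGGG
GGGBGKG
GBGBGGG
GGGBGGG
GGGGGGG
GGGGGGG
GGGGGGG
GGGGGGG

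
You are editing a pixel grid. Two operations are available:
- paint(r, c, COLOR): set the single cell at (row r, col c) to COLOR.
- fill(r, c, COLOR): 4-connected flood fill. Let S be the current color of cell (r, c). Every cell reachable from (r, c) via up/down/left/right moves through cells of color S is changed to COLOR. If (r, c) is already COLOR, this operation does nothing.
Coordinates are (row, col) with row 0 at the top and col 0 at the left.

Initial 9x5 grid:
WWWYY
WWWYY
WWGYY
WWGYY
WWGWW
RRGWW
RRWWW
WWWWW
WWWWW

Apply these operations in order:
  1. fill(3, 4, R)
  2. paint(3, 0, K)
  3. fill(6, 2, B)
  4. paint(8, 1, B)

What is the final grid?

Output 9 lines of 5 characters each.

After op 1 fill(3,4,R) [8 cells changed]:
WWWRR
WWWRR
WWGRR
WWGRR
WWGWW
RRGWW
RRWWW
WWWWW
WWWWW
After op 2 paint(3,0,K):
WWWRR
WWWRR
WWGRR
KWGRR
WWGWW
RRGWW
RRWWW
WWWWW
WWWWW
After op 3 fill(6,2,B) [17 cells changed]:
WWWRR
WWWRR
WWGRR
KWGRR
WWGBB
RRGBB
RRBBB
BBBBB
BBBBB
After op 4 paint(8,1,B):
WWWRR
WWWRR
WWGRR
KWGRR
WWGBB
RRGBB
RRBBB
BBBBB
BBBBB

Answer: WWWRR
WWWRR
WWGRR
KWGRR
WWGBB
RRGBB
RRBBB
BBBBB
BBBBB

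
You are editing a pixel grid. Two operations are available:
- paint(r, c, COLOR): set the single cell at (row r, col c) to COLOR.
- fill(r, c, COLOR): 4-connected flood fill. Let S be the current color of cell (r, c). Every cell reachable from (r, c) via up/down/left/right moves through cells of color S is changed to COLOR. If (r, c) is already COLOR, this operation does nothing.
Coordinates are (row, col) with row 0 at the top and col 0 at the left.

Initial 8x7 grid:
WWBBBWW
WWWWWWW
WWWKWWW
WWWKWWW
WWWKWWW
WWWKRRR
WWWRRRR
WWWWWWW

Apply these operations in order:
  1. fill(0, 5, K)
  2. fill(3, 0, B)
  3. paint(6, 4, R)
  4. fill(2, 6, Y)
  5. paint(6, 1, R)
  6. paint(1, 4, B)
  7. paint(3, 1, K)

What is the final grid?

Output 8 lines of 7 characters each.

After op 1 fill(0,5,K) [42 cells changed]:
KKBBBKK
KKKKKKK
KKKKKKK
KKKKKKK
KKKKKKK
KKKKRRR
KKKRRRR
KKKKKKK
After op 2 fill(3,0,B) [46 cells changed]:
BBBBBBB
BBBBBBB
BBBBBBB
BBBBBBB
BBBBBBB
BBBBRRR
BBBRRRR
BBBBBBB
After op 3 paint(6,4,R):
BBBBBBB
BBBBBBB
BBBBBBB
BBBBBBB
BBBBBBB
BBBBRRR
BBBRRRR
BBBBBBB
After op 4 fill(2,6,Y) [49 cells changed]:
YYYYYYY
YYYYYYY
YYYYYYY
YYYYYYY
YYYYYYY
YYYYRRR
YYYRRRR
YYYYYYY
After op 5 paint(6,1,R):
YYYYYYY
YYYYYYY
YYYYYYY
YYYYYYY
YYYYYYY
YYYYRRR
YRYRRRR
YYYYYYY
After op 6 paint(1,4,B):
YYYYYYY
YYYYBYY
YYYYYYY
YYYYYYY
YYYYYYY
YYYYRRR
YRYRRRR
YYYYYYY
After op 7 paint(3,1,K):
YYYYYYY
YYYYBYY
YYYYYYY
YKYYYYY
YYYYYYY
YYYYRRR
YRYRRRR
YYYYYYY

Answer: YYYYYYY
YYYYBYY
YYYYYYY
YKYYYYY
YYYYYYY
YYYYRRR
YRYRRRR
YYYYYYY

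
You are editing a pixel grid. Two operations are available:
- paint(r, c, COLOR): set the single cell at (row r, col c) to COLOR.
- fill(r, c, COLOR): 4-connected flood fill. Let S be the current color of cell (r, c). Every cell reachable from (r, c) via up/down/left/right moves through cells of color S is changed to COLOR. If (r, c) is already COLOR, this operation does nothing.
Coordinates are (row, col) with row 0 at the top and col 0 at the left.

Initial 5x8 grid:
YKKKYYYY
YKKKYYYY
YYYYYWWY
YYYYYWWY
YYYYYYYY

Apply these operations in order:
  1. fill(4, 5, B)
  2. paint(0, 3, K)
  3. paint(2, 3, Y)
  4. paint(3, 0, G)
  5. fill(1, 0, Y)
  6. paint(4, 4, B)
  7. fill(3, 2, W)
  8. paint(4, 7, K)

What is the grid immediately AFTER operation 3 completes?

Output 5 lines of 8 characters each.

Answer: BKKKBBBB
BKKKBBBB
BBBYBWWB
BBBBBWWB
BBBBBBBB

Derivation:
After op 1 fill(4,5,B) [30 cells changed]:
BKKKBBBB
BKKKBBBB
BBBBBWWB
BBBBBWWB
BBBBBBBB
After op 2 paint(0,3,K):
BKKKBBBB
BKKKBBBB
BBBBBWWB
BBBBBWWB
BBBBBBBB
After op 3 paint(2,3,Y):
BKKKBBBB
BKKKBBBB
BBBYBWWB
BBBBBWWB
BBBBBBBB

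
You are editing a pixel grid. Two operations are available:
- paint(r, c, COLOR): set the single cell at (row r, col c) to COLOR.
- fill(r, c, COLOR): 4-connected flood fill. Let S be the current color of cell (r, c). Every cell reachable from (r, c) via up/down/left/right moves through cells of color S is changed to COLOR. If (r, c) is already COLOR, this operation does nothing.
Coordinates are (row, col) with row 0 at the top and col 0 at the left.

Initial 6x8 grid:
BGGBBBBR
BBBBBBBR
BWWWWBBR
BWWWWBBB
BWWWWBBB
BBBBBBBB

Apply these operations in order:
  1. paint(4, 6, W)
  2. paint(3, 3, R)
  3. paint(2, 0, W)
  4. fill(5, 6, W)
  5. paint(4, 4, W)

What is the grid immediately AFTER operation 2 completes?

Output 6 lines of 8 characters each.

After op 1 paint(4,6,W):
BGGBBBBR
BBBBBBBR
BWWWWBBR
BWWWWBBB
BWWWWBWB
BBBBBBBB
After op 2 paint(3,3,R):
BGGBBBBR
BBBBBBBR
BWWWWBBR
BWWRWBBB
BWWWWBWB
BBBBBBBB

Answer: BGGBBBBR
BBBBBBBR
BWWWWBBR
BWWRWBBB
BWWWWBWB
BBBBBBBB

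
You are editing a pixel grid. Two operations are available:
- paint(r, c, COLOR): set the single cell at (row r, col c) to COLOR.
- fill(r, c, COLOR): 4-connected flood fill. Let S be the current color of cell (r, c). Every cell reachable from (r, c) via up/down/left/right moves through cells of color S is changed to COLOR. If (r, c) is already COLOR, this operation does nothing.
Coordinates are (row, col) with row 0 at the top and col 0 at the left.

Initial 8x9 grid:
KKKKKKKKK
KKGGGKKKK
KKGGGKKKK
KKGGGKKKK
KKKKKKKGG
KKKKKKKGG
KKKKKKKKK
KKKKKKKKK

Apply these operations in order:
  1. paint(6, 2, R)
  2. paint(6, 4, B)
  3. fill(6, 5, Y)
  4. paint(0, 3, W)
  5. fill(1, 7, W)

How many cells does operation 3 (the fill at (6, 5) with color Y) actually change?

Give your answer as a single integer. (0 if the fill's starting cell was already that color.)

Answer: 57

Derivation:
After op 1 paint(6,2,R):
KKKKKKKKK
KKGGGKKKK
KKGGGKKKK
KKGGGKKKK
KKKKKKKGG
KKKKKKKGG
KKRKKKKKK
KKKKKKKKK
After op 2 paint(6,4,B):
KKKKKKKKK
KKGGGKKKK
KKGGGKKKK
KKGGGKKKK
KKKKKKKGG
KKKKKKKGG
KKRKBKKKK
KKKKKKKKK
After op 3 fill(6,5,Y) [57 cells changed]:
YYYYYYYYY
YYGGGYYYY
YYGGGYYYY
YYGGGYYYY
YYYYYYYGG
YYYYYYYGG
YYRYBYYYY
YYYYYYYYY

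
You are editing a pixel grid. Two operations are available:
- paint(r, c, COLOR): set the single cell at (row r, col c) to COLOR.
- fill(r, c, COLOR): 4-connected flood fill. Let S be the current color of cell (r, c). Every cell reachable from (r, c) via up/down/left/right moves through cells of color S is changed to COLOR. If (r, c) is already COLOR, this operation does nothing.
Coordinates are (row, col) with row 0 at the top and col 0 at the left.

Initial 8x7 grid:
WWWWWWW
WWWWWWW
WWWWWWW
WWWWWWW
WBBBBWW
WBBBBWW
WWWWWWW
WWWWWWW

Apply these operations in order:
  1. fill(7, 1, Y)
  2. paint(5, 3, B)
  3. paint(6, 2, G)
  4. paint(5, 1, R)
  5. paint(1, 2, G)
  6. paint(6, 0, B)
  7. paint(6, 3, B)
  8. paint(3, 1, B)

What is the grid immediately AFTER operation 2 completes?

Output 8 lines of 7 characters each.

Answer: YYYYYYY
YYYYYYY
YYYYYYY
YYYYYYY
YBBBBYY
YBBBBYY
YYYYYYY
YYYYYYY

Derivation:
After op 1 fill(7,1,Y) [48 cells changed]:
YYYYYYY
YYYYYYY
YYYYYYY
YYYYYYY
YBBBBYY
YBBBBYY
YYYYYYY
YYYYYYY
After op 2 paint(5,3,B):
YYYYYYY
YYYYYYY
YYYYYYY
YYYYYYY
YBBBBYY
YBBBBYY
YYYYYYY
YYYYYYY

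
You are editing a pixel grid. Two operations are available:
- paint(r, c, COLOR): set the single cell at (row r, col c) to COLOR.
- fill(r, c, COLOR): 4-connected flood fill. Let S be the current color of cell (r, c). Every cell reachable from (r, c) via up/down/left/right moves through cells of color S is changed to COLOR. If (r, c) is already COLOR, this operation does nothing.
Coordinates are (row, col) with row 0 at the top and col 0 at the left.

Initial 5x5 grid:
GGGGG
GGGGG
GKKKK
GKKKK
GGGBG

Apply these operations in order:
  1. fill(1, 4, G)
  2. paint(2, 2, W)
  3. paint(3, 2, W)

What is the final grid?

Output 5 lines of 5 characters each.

Answer: GGGGG
GGGGG
GKWKK
GKWKK
GGGBG

Derivation:
After op 1 fill(1,4,G) [0 cells changed]:
GGGGG
GGGGG
GKKKK
GKKKK
GGGBG
After op 2 paint(2,2,W):
GGGGG
GGGGG
GKWKK
GKKKK
GGGBG
After op 3 paint(3,2,W):
GGGGG
GGGGG
GKWKK
GKWKK
GGGBG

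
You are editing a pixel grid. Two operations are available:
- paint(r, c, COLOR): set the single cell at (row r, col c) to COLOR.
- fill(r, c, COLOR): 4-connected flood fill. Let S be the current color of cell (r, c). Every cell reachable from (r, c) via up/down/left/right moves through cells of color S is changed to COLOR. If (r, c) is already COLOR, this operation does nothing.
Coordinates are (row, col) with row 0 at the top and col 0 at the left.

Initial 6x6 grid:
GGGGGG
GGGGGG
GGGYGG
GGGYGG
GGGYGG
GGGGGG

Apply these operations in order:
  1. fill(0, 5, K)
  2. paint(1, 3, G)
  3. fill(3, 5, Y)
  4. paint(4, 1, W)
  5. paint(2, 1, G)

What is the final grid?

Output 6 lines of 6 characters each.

After op 1 fill(0,5,K) [33 cells changed]:
KKKKKK
KKKKKK
KKKYKK
KKKYKK
KKKYKK
KKKKKK
After op 2 paint(1,3,G):
KKKKKK
KKKGKK
KKKYKK
KKKYKK
KKKYKK
KKKKKK
After op 3 fill(3,5,Y) [32 cells changed]:
YYYYYY
YYYGYY
YYYYYY
YYYYYY
YYYYYY
YYYYYY
After op 4 paint(4,1,W):
YYYYYY
YYYGYY
YYYYYY
YYYYYY
YWYYYY
YYYYYY
After op 5 paint(2,1,G):
YYYYYY
YYYGYY
YGYYYY
YYYYYY
YWYYYY
YYYYYY

Answer: YYYYYY
YYYGYY
YGYYYY
YYYYYY
YWYYYY
YYYYYY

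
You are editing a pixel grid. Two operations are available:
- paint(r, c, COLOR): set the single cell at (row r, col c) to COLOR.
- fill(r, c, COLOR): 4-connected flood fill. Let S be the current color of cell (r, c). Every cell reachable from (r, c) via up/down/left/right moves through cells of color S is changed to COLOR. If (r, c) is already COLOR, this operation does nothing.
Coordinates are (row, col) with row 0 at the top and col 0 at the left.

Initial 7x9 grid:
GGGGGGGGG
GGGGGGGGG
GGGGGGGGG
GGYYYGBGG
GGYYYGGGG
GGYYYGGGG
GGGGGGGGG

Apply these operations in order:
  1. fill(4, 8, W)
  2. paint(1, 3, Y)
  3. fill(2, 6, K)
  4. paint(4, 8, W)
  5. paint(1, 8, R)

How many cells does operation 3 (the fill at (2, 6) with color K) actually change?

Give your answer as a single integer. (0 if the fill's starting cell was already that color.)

Answer: 52

Derivation:
After op 1 fill(4,8,W) [53 cells changed]:
WWWWWWWWW
WWWWWWWWW
WWWWWWWWW
WWYYYWBWW
WWYYYWWWW
WWYYYWWWW
WWWWWWWWW
After op 2 paint(1,3,Y):
WWWWWWWWW
WWWYWWWWW
WWWWWWWWW
WWYYYWBWW
WWYYYWWWW
WWYYYWWWW
WWWWWWWWW
After op 3 fill(2,6,K) [52 cells changed]:
KKKKKKKKK
KKKYKKKKK
KKKKKKKKK
KKYYYKBKK
KKYYYKKKK
KKYYYKKKK
KKKKKKKKK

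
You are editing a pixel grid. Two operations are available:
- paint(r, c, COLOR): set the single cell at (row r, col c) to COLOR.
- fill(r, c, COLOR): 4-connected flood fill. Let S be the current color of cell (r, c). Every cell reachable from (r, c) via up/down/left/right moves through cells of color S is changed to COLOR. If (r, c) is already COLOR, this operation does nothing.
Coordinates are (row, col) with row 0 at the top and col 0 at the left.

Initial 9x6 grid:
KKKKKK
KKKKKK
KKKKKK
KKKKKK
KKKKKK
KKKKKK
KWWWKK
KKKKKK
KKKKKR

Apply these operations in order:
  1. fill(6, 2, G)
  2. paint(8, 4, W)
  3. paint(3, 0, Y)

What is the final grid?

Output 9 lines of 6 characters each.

After op 1 fill(6,2,G) [3 cells changed]:
KKKKKK
KKKKKK
KKKKKK
KKKKKK
KKKKKK
KKKKKK
KGGGKK
KKKKKK
KKKKKR
After op 2 paint(8,4,W):
KKKKKK
KKKKKK
KKKKKK
KKKKKK
KKKKKK
KKKKKK
KGGGKK
KKKKKK
KKKKWR
After op 3 paint(3,0,Y):
KKKKKK
KKKKKK
KKKKKK
YKKKKK
KKKKKK
KKKKKK
KGGGKK
KKKKKK
KKKKWR

Answer: KKKKKK
KKKKKK
KKKKKK
YKKKKK
KKKKKK
KKKKKK
KGGGKK
KKKKKK
KKKKWR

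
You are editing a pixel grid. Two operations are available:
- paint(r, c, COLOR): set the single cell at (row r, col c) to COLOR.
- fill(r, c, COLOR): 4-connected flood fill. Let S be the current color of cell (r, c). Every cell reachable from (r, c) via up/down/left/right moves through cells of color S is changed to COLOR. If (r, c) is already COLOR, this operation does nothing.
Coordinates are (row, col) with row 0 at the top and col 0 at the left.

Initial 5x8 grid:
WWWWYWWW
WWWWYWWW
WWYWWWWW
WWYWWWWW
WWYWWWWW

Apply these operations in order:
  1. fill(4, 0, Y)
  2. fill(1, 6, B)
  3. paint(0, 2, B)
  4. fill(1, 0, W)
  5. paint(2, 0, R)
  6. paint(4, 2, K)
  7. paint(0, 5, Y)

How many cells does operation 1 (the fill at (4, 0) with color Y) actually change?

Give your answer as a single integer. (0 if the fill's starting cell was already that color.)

Answer: 35

Derivation:
After op 1 fill(4,0,Y) [35 cells changed]:
YYYYYYYY
YYYYYYYY
YYYYYYYY
YYYYYYYY
YYYYYYYY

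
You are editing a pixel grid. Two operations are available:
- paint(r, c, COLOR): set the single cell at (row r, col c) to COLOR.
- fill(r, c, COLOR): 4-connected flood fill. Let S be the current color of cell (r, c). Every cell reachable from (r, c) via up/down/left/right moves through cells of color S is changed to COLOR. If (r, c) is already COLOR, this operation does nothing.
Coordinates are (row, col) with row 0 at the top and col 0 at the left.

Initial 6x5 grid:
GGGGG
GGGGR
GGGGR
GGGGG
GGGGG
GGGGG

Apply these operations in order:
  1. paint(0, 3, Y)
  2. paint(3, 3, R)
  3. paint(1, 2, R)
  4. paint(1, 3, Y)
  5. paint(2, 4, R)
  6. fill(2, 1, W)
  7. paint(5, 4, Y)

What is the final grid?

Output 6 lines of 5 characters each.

After op 1 paint(0,3,Y):
GGGYG
GGGGR
GGGGR
GGGGG
GGGGG
GGGGG
After op 2 paint(3,3,R):
GGGYG
GGGGR
GGGGR
GGGRG
GGGGG
GGGGG
After op 3 paint(1,2,R):
GGGYG
GGRGR
GGGGR
GGGRG
GGGGG
GGGGG
After op 4 paint(1,3,Y):
GGGYG
GGRYR
GGGGR
GGGRG
GGGGG
GGGGG
After op 5 paint(2,4,R):
GGGYG
GGRYR
GGGGR
GGGRG
GGGGG
GGGGG
After op 6 fill(2,1,W) [23 cells changed]:
WWWYG
WWRYR
WWWWR
WWWRW
WWWWW
WWWWW
After op 7 paint(5,4,Y):
WWWYG
WWRYR
WWWWR
WWWRW
WWWWW
WWWWY

Answer: WWWYG
WWRYR
WWWWR
WWWRW
WWWWW
WWWWY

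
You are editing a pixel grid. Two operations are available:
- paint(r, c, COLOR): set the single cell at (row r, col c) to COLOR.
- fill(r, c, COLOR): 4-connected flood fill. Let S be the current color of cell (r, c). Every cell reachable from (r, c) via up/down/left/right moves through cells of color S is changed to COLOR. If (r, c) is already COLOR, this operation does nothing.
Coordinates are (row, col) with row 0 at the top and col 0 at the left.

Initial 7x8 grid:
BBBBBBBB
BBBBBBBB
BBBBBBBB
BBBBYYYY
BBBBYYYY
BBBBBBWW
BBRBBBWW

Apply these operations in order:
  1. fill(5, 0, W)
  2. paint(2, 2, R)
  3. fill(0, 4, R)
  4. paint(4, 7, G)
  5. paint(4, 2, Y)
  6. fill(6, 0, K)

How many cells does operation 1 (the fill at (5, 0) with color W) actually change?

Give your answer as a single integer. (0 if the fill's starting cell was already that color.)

After op 1 fill(5,0,W) [43 cells changed]:
WWWWWWWW
WWWWWWWW
WWWWWWWW
WWWWYYYY
WWWWYYYY
WWWWWWWW
WWRWWWWW

Answer: 43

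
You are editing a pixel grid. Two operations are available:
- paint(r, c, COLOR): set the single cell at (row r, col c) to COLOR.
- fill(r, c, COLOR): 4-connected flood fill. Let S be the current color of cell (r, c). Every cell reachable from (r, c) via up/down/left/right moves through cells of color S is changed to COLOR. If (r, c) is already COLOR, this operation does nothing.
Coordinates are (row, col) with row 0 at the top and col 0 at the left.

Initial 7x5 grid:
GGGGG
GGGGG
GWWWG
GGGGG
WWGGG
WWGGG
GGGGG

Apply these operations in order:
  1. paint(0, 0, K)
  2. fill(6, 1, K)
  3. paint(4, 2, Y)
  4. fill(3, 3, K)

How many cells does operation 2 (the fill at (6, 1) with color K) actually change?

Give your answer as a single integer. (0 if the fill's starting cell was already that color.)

After op 1 paint(0,0,K):
KGGGG
GGGGG
GWWWG
GGGGG
WWGGG
WWGGG
GGGGG
After op 2 fill(6,1,K) [27 cells changed]:
KKKKK
KKKKK
KWWWK
KKKKK
WWKKK
WWKKK
KKKKK

Answer: 27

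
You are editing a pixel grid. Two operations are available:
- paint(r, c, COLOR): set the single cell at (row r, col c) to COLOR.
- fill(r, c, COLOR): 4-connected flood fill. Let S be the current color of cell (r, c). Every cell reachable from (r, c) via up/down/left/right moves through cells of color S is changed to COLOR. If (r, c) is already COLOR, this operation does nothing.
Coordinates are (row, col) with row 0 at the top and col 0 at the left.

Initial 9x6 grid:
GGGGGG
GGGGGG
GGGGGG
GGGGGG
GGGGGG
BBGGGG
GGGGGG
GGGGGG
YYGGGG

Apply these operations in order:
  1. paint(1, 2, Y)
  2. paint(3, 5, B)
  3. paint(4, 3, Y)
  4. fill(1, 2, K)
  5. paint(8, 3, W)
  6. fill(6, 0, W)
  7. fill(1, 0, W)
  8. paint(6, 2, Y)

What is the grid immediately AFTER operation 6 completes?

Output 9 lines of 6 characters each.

After op 1 paint(1,2,Y):
GGGGGG
GGYGGG
GGGGGG
GGGGGG
GGGGGG
BBGGGG
GGGGGG
GGGGGG
YYGGGG
After op 2 paint(3,5,B):
GGGGGG
GGYGGG
GGGGGG
GGGGGB
GGGGGG
BBGGGG
GGGGGG
GGGGGG
YYGGGG
After op 3 paint(4,3,Y):
GGGGGG
GGYGGG
GGGGGG
GGGGGB
GGGYGG
BBGGGG
GGGGGG
GGGGGG
YYGGGG
After op 4 fill(1,2,K) [1 cells changed]:
GGGGGG
GGKGGG
GGGGGG
GGGGGB
GGGYGG
BBGGGG
GGGGGG
GGGGGG
YYGGGG
After op 5 paint(8,3,W):
GGGGGG
GGKGGG
GGGGGG
GGGGGB
GGGYGG
BBGGGG
GGGGGG
GGGGGG
YYGWGG
After op 6 fill(6,0,W) [46 cells changed]:
WWWWWW
WWKWWW
WWWWWW
WWWWWB
WWWYWW
BBWWWW
WWWWWW
WWWWWW
YYWWWW

Answer: WWWWWW
WWKWWW
WWWWWW
WWWWWB
WWWYWW
BBWWWW
WWWWWW
WWWWWW
YYWWWW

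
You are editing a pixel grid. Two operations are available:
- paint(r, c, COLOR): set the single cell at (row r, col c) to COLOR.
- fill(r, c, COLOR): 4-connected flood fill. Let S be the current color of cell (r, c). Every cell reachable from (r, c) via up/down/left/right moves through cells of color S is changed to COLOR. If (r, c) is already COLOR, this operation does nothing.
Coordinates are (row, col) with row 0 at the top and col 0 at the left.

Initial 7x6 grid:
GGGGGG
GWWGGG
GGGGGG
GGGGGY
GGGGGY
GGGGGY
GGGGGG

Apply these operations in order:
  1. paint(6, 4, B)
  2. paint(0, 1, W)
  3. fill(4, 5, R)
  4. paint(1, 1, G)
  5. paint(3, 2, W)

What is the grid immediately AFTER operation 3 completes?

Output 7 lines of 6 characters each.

After op 1 paint(6,4,B):
GGGGGG
GWWGGG
GGGGGG
GGGGGY
GGGGGY
GGGGGY
GGGGBG
After op 2 paint(0,1,W):
GWGGGG
GWWGGG
GGGGGG
GGGGGY
GGGGGY
GGGGGY
GGGGBG
After op 3 fill(4,5,R) [3 cells changed]:
GWGGGG
GWWGGG
GGGGGG
GGGGGR
GGGGGR
GGGGGR
GGGGBG

Answer: GWGGGG
GWWGGG
GGGGGG
GGGGGR
GGGGGR
GGGGGR
GGGGBG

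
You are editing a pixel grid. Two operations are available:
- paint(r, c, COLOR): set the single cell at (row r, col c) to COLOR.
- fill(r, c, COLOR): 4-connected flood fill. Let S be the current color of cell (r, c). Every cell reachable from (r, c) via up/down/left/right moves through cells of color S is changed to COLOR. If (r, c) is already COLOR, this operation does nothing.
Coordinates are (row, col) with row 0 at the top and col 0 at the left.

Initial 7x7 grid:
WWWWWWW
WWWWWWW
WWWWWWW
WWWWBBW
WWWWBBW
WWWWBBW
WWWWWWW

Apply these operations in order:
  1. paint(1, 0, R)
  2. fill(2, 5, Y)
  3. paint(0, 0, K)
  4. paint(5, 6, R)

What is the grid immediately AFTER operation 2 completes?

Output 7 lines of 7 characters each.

After op 1 paint(1,0,R):
WWWWWWW
RWWWWWW
WWWWWWW
WWWWBBW
WWWWBBW
WWWWBBW
WWWWWWW
After op 2 fill(2,5,Y) [42 cells changed]:
YYYYYYY
RYYYYYY
YYYYYYY
YYYYBBY
YYYYBBY
YYYYBBY
YYYYYYY

Answer: YYYYYYY
RYYYYYY
YYYYYYY
YYYYBBY
YYYYBBY
YYYYBBY
YYYYYYY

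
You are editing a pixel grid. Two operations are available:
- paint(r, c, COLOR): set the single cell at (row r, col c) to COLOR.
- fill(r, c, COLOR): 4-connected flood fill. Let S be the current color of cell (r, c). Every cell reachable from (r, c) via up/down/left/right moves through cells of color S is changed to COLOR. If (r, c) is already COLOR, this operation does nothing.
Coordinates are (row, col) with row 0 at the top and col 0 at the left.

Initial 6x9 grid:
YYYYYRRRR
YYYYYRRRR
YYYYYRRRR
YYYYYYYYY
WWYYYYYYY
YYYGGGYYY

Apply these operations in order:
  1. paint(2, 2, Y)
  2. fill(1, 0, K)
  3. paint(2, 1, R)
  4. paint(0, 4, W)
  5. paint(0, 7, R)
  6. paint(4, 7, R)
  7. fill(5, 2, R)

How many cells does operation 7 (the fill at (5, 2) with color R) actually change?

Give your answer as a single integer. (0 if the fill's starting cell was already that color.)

Answer: 34

Derivation:
After op 1 paint(2,2,Y):
YYYYYRRRR
YYYYYRRRR
YYYYYRRRR
YYYYYYYYY
WWYYYYYYY
YYYGGGYYY
After op 2 fill(1,0,K) [37 cells changed]:
KKKKKRRRR
KKKKKRRRR
KKKKKRRRR
KKKKKKKKK
WWKKKKKKK
KKKGGGKKK
After op 3 paint(2,1,R):
KKKKKRRRR
KKKKKRRRR
KRKKKRRRR
KKKKKKKKK
WWKKKKKKK
KKKGGGKKK
After op 4 paint(0,4,W):
KKKKWRRRR
KKKKKRRRR
KRKKKRRRR
KKKKKKKKK
WWKKKKKKK
KKKGGGKKK
After op 5 paint(0,7,R):
KKKKWRRRR
KKKKKRRRR
KRKKKRRRR
KKKKKKKKK
WWKKKKKKK
KKKGGGKKK
After op 6 paint(4,7,R):
KKKKWRRRR
KKKKKRRRR
KRKKKRRRR
KKKKKKKKK
WWKKKKKRK
KKKGGGKKK
After op 7 fill(5,2,R) [34 cells changed]:
RRRRWRRRR
RRRRRRRRR
RRRRRRRRR
RRRRRRRRR
WWRRRRRRR
RRRGGGRRR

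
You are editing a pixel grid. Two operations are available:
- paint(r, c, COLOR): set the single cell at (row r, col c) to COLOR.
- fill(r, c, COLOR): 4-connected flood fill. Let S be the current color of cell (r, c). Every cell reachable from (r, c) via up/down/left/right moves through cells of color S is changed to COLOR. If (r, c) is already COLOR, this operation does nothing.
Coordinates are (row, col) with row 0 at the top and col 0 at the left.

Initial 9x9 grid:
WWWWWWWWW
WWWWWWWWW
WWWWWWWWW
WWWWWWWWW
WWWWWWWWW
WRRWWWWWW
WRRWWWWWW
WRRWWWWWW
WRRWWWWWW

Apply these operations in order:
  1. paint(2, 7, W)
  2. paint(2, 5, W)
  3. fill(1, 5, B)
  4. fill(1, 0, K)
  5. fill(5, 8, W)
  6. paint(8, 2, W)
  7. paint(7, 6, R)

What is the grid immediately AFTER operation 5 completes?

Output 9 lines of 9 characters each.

After op 1 paint(2,7,W):
WWWWWWWWW
WWWWWWWWW
WWWWWWWWW
WWWWWWWWW
WWWWWWWWW
WRRWWWWWW
WRRWWWWWW
WRRWWWWWW
WRRWWWWWW
After op 2 paint(2,5,W):
WWWWWWWWW
WWWWWWWWW
WWWWWWWWW
WWWWWWWWW
WWWWWWWWW
WRRWWWWWW
WRRWWWWWW
WRRWWWWWW
WRRWWWWWW
After op 3 fill(1,5,B) [73 cells changed]:
BBBBBBBBB
BBBBBBBBB
BBBBBBBBB
BBBBBBBBB
BBBBBBBBB
BRRBBBBBB
BRRBBBBBB
BRRBBBBBB
BRRBBBBBB
After op 4 fill(1,0,K) [73 cells changed]:
KKKKKKKKK
KKKKKKKKK
KKKKKKKKK
KKKKKKKKK
KKKKKKKKK
KRRKKKKKK
KRRKKKKKK
KRRKKKKKK
KRRKKKKKK
After op 5 fill(5,8,W) [73 cells changed]:
WWWWWWWWW
WWWWWWWWW
WWWWWWWWW
WWWWWWWWW
WWWWWWWWW
WRRWWWWWW
WRRWWWWWW
WRRWWWWWW
WRRWWWWWW

Answer: WWWWWWWWW
WWWWWWWWW
WWWWWWWWW
WWWWWWWWW
WWWWWWWWW
WRRWWWWWW
WRRWWWWWW
WRRWWWWWW
WRRWWWWWW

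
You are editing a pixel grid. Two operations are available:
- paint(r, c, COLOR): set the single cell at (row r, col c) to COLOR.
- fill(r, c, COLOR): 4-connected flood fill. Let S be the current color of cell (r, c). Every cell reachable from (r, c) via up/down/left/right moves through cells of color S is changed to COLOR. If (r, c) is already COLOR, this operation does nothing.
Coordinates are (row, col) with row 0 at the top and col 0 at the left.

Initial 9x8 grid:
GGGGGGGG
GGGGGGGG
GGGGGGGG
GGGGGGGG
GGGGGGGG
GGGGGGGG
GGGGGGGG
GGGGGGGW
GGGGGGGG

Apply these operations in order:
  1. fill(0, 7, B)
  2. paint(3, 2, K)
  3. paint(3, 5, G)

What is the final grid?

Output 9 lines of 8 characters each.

Answer: BBBBBBBB
BBBBBBBB
BBBBBBBB
BBKBBGBB
BBBBBBBB
BBBBBBBB
BBBBBBBB
BBBBBBBW
BBBBBBBB

Derivation:
After op 1 fill(0,7,B) [71 cells changed]:
BBBBBBBB
BBBBBBBB
BBBBBBBB
BBBBBBBB
BBBBBBBB
BBBBBBBB
BBBBBBBB
BBBBBBBW
BBBBBBBB
After op 2 paint(3,2,K):
BBBBBBBB
BBBBBBBB
BBBBBBBB
BBKBBBBB
BBBBBBBB
BBBBBBBB
BBBBBBBB
BBBBBBBW
BBBBBBBB
After op 3 paint(3,5,G):
BBBBBBBB
BBBBBBBB
BBBBBBBB
BBKBBGBB
BBBBBBBB
BBBBBBBB
BBBBBBBB
BBBBBBBW
BBBBBBBB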